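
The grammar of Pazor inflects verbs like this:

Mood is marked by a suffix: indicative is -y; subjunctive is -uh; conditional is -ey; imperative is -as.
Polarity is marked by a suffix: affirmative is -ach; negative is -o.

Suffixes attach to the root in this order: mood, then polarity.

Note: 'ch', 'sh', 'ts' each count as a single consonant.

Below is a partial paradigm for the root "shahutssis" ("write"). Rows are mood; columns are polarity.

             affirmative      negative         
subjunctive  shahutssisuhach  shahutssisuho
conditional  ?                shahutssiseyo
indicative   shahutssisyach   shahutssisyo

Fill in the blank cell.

shahutssiseyach

Attach mood conditional -ey → shahutssisey.
Attach polarity affirmative -ach → shahutssiseyach.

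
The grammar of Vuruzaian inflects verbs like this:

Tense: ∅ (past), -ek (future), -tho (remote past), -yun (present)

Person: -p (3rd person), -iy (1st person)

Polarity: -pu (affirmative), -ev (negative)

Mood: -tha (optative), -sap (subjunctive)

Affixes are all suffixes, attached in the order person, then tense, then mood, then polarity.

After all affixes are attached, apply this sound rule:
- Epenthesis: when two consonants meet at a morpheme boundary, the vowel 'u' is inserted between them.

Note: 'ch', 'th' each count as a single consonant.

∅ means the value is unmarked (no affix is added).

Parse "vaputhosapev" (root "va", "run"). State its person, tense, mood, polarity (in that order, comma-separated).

3rd person, remote past, subjunctive, negative

Segment: va-p-tho-sap-ev.
person: -p → 3rd person.
tense: -tho → remote past.
mood: -sap → subjunctive.
polarity: -ev → negative.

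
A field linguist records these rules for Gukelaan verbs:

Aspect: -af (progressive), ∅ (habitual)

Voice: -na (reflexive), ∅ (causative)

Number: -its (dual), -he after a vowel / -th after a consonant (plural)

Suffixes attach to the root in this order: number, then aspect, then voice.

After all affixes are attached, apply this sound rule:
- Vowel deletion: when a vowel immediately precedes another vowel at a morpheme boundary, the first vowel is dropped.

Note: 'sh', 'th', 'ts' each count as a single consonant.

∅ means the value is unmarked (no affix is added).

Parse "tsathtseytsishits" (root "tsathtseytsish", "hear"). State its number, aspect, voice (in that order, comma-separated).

Segment: tsathtseytsish-its.
number: -its → dual.
aspect: ∅ → habitual.
voice: ∅ → causative.

dual, habitual, causative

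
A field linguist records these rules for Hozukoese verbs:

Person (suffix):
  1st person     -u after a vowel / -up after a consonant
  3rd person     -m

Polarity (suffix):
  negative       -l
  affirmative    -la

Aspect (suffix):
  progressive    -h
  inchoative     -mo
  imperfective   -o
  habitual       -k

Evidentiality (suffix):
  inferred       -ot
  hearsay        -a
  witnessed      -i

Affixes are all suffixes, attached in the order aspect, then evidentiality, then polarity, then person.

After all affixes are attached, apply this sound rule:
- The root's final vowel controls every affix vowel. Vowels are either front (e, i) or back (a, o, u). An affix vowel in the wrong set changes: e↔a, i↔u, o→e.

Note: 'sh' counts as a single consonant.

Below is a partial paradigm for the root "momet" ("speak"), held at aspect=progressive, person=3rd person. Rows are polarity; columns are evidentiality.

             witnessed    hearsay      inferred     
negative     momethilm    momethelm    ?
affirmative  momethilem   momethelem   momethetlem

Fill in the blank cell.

Attach aspect progressive -h → mometh.
Attach evidentiality inferred -ot → momethot.
Attach polarity negative -l → momethotl.
Attach person 3rd person -m → momethotlm.
Apply vowel harmony: momethotlm → momethetlm.

momethetlm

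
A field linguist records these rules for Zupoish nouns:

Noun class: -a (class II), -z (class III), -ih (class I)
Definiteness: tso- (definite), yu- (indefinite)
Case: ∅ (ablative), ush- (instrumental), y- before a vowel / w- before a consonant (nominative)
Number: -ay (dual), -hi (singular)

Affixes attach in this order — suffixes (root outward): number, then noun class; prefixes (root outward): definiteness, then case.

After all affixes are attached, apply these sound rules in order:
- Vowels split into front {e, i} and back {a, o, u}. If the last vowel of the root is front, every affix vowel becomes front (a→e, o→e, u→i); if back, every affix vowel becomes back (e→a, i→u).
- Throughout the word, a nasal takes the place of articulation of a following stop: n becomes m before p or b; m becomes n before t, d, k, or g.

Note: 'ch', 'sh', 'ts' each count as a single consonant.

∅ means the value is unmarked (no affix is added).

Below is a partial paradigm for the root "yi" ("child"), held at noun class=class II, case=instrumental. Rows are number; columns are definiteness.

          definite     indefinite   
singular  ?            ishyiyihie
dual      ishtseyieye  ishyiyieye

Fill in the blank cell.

ishtseyihie

Attach number singular -hi → yihi.
Attach definiteness definite tso- → tsoyihi.
Attach noun class class II -a → tsoyihia.
Attach case instrumental ush- → ushtsoyihia.
Apply vowel harmony: ushtsoyihia → ishtseyihie.
Nasal assimilation: no change.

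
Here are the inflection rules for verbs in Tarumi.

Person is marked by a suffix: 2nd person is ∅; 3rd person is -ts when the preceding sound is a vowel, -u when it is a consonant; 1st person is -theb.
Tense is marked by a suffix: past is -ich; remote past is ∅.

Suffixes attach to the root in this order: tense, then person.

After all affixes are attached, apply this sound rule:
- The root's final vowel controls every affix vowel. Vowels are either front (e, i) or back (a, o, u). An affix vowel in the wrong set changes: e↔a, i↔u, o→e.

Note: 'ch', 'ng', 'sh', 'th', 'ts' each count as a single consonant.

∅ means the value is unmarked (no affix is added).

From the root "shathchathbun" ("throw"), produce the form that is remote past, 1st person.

tense = remote past: zero marking, form stays shathchathbun.
Attach person 1st person -theb → shathchathbuntheb.
Apply vowel harmony: shathchathbuntheb → shathchathbunthab.

shathchathbunthab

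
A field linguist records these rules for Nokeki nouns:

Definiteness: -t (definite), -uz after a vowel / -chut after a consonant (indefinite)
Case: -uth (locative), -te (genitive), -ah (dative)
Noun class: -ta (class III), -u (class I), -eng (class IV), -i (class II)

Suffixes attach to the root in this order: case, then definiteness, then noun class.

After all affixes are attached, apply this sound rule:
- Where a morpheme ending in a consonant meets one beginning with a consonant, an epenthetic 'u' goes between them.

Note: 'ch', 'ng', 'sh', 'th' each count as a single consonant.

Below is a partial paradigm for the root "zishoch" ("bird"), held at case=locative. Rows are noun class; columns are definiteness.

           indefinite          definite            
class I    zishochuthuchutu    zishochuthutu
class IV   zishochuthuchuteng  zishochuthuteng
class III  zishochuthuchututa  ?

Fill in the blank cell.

Attach case locative -uth → zishochuth.
Attach definiteness definite -t → zishochutht.
Attach noun class class III -ta → zishochuthtta.
Apply epenthesis: zishochuthtta → zishochuthututa.

zishochuthututa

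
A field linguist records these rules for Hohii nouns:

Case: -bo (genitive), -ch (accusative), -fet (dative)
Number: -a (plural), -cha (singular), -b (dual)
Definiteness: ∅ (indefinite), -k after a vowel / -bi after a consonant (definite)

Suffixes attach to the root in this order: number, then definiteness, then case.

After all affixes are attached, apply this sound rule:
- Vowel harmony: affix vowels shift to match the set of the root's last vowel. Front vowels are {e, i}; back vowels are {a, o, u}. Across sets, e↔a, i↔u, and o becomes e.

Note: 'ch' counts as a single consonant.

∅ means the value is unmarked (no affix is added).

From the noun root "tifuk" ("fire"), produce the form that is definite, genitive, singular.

tifukchakbo

Attach number singular -cha → tifukcha.
Attach definiteness definite -k (after vowel 'a') → tifukchak.
Attach case genitive -bo → tifukchakbo.
Vowel harmony: no change.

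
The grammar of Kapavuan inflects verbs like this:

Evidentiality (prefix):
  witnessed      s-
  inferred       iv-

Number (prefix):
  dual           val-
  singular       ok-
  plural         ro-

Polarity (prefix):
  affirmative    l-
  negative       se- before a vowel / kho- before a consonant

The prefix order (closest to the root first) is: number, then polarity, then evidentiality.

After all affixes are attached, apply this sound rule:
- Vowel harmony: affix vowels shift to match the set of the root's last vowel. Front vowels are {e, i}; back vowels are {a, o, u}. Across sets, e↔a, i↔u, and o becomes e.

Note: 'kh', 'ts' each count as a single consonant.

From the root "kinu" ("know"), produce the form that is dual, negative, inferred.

Attach number dual val- → valkinu.
Attach polarity negative kho- (before consonant 'v') → khovalkinu.
Attach evidentiality inferred iv- → ivkhovalkinu.
Apply vowel harmony: ivkhovalkinu → uvkhovalkinu.

uvkhovalkinu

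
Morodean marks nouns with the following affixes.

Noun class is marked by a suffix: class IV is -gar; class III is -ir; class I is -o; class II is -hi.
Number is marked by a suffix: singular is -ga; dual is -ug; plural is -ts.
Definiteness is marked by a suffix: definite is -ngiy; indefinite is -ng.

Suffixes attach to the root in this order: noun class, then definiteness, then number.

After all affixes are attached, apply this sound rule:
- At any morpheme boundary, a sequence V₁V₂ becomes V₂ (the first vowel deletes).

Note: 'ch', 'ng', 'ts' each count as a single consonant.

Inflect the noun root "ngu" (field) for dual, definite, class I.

ngongiyug

Attach noun class class I -o → nguo.
Attach definiteness definite -ngiy → nguongiy.
Attach number dual -ug → nguongiyug.
Apply vowel deletion: nguongiyug → ngongiyug.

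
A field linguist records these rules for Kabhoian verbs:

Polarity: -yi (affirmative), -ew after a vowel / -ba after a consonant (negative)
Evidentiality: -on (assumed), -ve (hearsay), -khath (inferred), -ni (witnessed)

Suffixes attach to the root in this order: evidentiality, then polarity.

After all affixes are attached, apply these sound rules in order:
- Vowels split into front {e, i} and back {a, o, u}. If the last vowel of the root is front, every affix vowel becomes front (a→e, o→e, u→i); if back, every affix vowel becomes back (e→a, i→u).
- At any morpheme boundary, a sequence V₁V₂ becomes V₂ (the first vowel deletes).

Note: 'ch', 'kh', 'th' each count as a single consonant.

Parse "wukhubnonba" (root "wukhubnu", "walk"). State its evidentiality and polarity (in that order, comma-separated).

Segment: wukhubnu-on-ba.
evidentiality: -on → assumed.
polarity: -ew/ba → negative.

assumed, negative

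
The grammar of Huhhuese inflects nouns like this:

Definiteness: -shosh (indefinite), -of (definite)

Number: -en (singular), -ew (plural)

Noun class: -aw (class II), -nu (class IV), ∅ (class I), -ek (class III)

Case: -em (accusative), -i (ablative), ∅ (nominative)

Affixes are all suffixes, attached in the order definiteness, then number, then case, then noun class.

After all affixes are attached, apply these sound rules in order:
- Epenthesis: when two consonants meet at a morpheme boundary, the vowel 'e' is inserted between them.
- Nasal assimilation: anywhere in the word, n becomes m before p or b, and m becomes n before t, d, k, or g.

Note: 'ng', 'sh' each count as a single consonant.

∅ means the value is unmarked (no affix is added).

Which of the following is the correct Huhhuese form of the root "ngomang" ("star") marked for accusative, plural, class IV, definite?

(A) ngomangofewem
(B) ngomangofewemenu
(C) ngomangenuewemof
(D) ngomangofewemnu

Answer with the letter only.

Attach definiteness definite -of → ngomangof.
Attach number plural -ew → ngomangofew.
Attach case accusative -em → ngomangofewem.
Attach noun class class IV -nu → ngomangofewemnu.
Apply epenthesis: ngomangofewemnu → ngomangofewemenu.
Nasal assimilation: no change.
So the correct form is ngomangofewemenu, option (B).
(C) ngomangenuewemof is wrong: it has the affixes in the wrong order.
(A) ngomangofewem is wrong: it uses class I instead of class IV for noun class.
(D) ngomangofewemnu is wrong: it fails to apply the sound rule(s).

B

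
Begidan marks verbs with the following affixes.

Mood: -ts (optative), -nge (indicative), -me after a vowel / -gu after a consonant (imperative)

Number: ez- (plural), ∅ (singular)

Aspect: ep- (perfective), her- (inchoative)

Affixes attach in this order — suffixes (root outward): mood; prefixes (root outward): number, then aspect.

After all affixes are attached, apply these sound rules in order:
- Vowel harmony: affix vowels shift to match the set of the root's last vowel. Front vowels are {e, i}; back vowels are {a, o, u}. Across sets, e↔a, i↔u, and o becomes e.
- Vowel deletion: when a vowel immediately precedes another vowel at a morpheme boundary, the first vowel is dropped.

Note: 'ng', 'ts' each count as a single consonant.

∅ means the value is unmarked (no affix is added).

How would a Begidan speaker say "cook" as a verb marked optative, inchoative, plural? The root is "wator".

harazwatorts

Attach number plural ez- → ezwator.
Attach mood optative -ts → ezwatorts.
Attach aspect inchoative her- → herezwatorts.
Apply vowel harmony: herezwatorts → harazwatorts.
Vowel deletion: no change.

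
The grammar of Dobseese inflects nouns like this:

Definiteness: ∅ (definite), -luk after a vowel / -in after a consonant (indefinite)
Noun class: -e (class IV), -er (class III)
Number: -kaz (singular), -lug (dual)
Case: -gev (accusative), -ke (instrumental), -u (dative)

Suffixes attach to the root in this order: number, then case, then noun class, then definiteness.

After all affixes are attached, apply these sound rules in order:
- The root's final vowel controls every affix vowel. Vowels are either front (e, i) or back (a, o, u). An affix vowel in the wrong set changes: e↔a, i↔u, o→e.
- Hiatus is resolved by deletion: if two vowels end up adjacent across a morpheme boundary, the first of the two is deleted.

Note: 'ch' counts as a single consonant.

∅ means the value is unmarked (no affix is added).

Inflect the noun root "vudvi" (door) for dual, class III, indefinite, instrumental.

Attach number dual -lug → vudvilug.
Attach case instrumental -ke → vudvilugke.
Attach noun class class III -er → vudvilugkeer.
Attach definiteness indefinite -in (after consonant 'r') → vudvilugkeerin.
Apply vowel harmony: vudvilugkeerin → vudviligkeerin.
Apply vowel deletion: vudviligkeerin → vudviligkerin.

vudviligkerin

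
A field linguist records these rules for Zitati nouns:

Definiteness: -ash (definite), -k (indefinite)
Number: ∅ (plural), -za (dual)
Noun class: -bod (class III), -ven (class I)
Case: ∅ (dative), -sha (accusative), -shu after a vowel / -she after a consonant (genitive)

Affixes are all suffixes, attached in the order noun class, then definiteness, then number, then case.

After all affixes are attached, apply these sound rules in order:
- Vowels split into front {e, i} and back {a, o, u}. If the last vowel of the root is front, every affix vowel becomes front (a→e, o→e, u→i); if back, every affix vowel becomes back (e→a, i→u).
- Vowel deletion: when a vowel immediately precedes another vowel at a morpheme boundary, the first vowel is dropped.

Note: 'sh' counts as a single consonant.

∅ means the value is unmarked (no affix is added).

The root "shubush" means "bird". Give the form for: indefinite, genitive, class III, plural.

shubushbodksha

Attach noun class class III -bod → shubushbod.
Attach definiteness indefinite -k → shubushbodk.
number = plural: zero marking, form stays shubushbodk.
Attach case genitive -she (after consonant 'k') → shubushbodkshe.
Apply vowel harmony: shubushbodkshe → shubushbodksha.
Vowel deletion: no change.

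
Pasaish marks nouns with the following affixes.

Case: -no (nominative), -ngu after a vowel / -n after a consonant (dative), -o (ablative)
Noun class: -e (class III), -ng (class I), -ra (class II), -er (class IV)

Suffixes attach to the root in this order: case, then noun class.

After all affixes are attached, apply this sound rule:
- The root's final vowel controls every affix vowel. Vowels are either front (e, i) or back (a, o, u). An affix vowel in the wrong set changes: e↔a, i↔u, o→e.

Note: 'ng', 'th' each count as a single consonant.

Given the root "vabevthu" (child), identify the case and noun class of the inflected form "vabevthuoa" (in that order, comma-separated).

Segment: vabevthu-o-e.
case: -o → ablative.
noun class: -e → class III.

ablative, class III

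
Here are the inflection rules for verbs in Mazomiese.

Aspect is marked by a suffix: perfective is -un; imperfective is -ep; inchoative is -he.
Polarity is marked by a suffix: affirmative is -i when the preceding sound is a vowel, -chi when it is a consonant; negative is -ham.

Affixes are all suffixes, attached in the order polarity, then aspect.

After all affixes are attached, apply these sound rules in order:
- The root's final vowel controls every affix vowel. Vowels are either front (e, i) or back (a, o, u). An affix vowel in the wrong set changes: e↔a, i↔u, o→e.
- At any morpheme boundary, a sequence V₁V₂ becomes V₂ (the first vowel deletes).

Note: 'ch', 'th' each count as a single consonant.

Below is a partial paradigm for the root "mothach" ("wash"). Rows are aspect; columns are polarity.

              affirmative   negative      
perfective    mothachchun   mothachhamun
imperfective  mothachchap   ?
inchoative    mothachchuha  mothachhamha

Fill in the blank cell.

Attach polarity negative -ham → mothachham.
Attach aspect imperfective -ep → mothachhamep.
Apply vowel harmony: mothachhamep → mothachhamap.
Vowel deletion: no change.

mothachhamap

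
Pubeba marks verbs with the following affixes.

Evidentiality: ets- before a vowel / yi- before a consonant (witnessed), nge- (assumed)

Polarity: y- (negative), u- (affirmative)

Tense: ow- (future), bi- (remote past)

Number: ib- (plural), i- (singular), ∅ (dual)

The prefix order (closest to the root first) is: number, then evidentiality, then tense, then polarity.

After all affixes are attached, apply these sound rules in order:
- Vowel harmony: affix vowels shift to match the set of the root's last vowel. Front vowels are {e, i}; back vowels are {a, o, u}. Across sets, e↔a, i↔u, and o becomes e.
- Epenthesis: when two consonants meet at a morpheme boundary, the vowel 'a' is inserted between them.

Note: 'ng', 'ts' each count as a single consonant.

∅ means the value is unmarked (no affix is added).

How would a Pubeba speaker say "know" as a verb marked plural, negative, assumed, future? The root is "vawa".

yowangaubavawa

Attach number plural ib- → ibvawa.
Attach evidentiality assumed nge- → ngeibvawa.
Attach tense future ow- → owngeibvawa.
Attach polarity negative y- → yowngeibvawa.
Apply vowel harmony: yowngeibvawa → yowngaubvawa.
Apply epenthesis: yowngaubvawa → yowangaubavawa.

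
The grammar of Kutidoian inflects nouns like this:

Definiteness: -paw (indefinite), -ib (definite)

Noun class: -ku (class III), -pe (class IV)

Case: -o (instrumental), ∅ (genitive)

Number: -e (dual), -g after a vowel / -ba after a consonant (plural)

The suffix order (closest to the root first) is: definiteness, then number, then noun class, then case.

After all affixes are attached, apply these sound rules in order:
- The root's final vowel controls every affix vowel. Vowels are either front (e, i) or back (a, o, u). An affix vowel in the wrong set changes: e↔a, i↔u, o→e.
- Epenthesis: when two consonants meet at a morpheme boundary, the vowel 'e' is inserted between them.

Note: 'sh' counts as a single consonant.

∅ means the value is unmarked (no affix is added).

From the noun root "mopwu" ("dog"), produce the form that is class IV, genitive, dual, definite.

mopwuubapa

Attach definiteness definite -ib → mopwuib.
Attach number dual -e → mopwuibe.
Attach noun class class IV -pe → mopwuibepe.
case = genitive: zero marking, form stays mopwuibepe.
Apply vowel harmony: mopwuibepe → mopwuubapa.
Epenthesis: no change.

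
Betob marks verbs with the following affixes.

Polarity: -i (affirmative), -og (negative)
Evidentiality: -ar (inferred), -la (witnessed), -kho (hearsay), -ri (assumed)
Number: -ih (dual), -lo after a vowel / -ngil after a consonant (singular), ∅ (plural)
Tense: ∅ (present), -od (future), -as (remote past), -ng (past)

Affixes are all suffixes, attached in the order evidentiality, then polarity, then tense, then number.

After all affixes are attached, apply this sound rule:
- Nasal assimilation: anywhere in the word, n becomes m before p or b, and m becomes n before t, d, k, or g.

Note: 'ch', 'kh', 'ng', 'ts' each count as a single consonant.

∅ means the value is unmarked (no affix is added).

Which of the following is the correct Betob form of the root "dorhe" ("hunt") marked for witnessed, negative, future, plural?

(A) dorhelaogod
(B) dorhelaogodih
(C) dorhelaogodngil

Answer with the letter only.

Attach evidentiality witnessed -la → dorhela.
Attach polarity negative -og → dorhelaog.
Attach tense future -od → dorhelaogod.
number = plural: zero marking, form stays dorhelaogod.
Nasal assimilation: no change.
So the correct form is dorhelaogod, option (A).
(B) dorhelaogodih is wrong: it uses dual instead of plural for number.
(C) dorhelaogodngil is wrong: it uses singular instead of plural for number.

A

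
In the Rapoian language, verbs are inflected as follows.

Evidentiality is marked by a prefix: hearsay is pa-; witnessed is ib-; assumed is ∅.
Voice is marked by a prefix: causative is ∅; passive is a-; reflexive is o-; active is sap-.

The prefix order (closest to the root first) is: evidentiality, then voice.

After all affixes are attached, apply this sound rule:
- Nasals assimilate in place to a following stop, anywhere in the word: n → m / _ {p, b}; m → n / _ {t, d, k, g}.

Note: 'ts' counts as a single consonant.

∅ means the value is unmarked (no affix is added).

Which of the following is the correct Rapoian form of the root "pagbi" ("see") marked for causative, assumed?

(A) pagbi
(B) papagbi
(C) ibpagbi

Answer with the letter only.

A

evidentiality = assumed: zero marking, form stays pagbi.
voice = causative: zero marking, form stays pagbi.
Nasal assimilation: no change.
So the correct form is pagbi, option (A).
(B) papagbi is wrong: it uses hearsay instead of assumed for evidentiality.
(C) ibpagbi is wrong: it uses witnessed instead of assumed for evidentiality.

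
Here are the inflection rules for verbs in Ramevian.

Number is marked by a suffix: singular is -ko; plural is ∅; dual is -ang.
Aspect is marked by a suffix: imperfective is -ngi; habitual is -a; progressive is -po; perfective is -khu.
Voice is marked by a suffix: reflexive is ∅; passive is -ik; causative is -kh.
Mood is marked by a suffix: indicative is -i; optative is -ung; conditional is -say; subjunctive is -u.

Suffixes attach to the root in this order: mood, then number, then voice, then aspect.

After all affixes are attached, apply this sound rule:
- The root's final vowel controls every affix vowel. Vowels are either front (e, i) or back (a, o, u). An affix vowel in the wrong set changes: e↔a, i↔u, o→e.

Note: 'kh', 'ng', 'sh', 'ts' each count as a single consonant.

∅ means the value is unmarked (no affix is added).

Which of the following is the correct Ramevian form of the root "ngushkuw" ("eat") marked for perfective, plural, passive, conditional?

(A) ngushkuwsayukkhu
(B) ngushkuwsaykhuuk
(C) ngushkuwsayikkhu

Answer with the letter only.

A

Attach mood conditional -say → ngushkuwsay.
number = plural: zero marking, form stays ngushkuwsay.
Attach voice passive -ik → ngushkuwsayik.
Attach aspect perfective -khu → ngushkuwsayikkhu.
Apply vowel harmony: ngushkuwsayikkhu → ngushkuwsayukkhu.
So the correct form is ngushkuwsayukkhu, option (A).
(B) ngushkuwsaykhuuk is wrong: it has the affixes in the wrong order.
(C) ngushkuwsayikkhu is wrong: it fails to apply the sound rule(s).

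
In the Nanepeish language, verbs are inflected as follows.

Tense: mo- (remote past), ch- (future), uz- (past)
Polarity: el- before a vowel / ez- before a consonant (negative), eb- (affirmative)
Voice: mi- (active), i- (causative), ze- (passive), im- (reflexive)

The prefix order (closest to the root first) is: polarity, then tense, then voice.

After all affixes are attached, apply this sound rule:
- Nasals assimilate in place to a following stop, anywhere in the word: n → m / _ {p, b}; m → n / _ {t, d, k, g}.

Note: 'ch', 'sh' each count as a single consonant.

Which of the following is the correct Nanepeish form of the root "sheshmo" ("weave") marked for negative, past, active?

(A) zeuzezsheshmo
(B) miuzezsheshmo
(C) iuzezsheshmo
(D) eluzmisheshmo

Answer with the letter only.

Attach polarity negative ez- (before consonant 'sh') → ezsheshmo.
Attach tense past uz- → uzezsheshmo.
Attach voice active mi- → miuzezsheshmo.
Nasal assimilation: no change.
So the correct form is miuzezsheshmo, option (B).
(D) eluzmisheshmo is wrong: it has the affixes in the wrong order.
(C) iuzezsheshmo is wrong: it uses causative instead of active for voice.
(A) zeuzezsheshmo is wrong: it uses passive instead of active for voice.

B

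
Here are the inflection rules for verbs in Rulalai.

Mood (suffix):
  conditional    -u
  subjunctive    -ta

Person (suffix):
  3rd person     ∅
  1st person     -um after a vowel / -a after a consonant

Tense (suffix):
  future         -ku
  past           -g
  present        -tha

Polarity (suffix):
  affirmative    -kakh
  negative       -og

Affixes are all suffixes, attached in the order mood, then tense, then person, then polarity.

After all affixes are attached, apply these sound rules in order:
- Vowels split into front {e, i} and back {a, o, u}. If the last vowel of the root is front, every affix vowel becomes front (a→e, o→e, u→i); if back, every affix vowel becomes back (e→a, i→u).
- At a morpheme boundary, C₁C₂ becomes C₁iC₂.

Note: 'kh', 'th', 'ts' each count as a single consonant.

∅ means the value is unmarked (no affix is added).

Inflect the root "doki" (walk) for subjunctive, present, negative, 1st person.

Attach mood subjunctive -ta → dokita.
Attach tense present -tha → dokitatha.
Attach person 1st person -um (after vowel 'a') → dokitathaum.
Attach polarity negative -og → dokitathaumog.
Apply vowel harmony: dokitathaumog → dokitetheimeg.
Epenthesis: no change.

dokitetheimeg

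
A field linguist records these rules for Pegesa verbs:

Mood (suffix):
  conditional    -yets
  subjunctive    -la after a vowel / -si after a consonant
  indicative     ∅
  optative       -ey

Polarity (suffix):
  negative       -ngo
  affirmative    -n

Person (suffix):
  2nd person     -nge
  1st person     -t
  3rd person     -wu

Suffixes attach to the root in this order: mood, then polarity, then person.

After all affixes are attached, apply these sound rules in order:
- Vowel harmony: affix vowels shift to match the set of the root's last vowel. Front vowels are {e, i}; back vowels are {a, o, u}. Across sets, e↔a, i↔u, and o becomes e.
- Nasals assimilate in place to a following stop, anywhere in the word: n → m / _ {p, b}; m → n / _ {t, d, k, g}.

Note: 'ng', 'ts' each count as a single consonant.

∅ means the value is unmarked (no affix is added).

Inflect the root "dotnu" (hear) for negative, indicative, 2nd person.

dotnungonga

mood = indicative: zero marking, form stays dotnu.
Attach polarity negative -ngo → dotnungo.
Attach person 2nd person -nge → dotnungonge.
Apply vowel harmony: dotnungonge → dotnungonga.
Nasal assimilation: no change.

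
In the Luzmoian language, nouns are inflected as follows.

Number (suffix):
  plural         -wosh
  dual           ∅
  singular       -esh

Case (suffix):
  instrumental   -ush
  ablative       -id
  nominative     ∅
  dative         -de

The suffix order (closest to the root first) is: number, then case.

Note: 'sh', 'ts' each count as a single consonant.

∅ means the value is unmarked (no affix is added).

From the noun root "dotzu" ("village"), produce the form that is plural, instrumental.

dotzuwoshush

Attach number plural -wosh → dotzuwosh.
Attach case instrumental -ush → dotzuwoshush.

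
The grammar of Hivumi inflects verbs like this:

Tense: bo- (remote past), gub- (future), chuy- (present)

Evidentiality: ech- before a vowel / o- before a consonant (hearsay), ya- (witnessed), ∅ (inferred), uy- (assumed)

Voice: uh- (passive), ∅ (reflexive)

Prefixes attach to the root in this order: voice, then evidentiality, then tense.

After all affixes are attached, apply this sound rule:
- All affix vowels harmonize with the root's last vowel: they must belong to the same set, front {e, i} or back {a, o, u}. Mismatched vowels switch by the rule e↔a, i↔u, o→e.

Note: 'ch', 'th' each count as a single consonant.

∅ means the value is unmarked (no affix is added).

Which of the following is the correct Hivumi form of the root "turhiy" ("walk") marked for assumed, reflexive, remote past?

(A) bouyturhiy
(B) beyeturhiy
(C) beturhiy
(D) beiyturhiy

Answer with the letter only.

D

voice = reflexive: zero marking, form stays turhiy.
Attach evidentiality assumed uy- → uyturhiy.
Attach tense remote past bo- → bouyturhiy.
Apply vowel harmony: bouyturhiy → beiyturhiy.
So the correct form is beiyturhiy, option (D).
(C) beturhiy is wrong: it uses inferred instead of assumed for evidentiality.
(B) beyeturhiy is wrong: it uses witnessed instead of assumed for evidentiality.
(A) bouyturhiy is wrong: it fails to apply the sound rule(s).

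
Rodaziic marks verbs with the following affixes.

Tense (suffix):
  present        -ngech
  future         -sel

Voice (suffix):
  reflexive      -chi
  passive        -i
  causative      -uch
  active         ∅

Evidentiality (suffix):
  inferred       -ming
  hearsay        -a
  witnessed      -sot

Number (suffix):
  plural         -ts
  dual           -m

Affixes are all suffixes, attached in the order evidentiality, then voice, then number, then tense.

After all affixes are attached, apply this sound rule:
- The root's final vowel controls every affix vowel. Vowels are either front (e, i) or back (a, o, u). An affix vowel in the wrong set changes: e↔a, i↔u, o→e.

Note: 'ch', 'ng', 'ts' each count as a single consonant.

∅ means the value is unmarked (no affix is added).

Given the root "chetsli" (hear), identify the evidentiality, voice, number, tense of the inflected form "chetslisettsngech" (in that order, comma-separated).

witnessed, active, plural, present

Segment: chetsli-sot-ts-ngech.
evidentiality: -sot → witnessed.
voice: ∅ → active.
number: -ts → plural.
tense: -ngech → present.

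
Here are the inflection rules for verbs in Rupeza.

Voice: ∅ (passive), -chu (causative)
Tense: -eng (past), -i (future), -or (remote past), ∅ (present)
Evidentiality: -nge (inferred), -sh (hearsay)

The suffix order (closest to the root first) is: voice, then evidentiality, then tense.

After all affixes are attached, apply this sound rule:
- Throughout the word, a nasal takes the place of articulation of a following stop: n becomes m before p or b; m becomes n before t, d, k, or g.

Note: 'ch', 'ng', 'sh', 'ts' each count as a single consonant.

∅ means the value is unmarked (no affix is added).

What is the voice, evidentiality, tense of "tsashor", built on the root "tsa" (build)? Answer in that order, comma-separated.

Segment: tsa-sh-or.
voice: ∅ → passive.
evidentiality: -sh → hearsay.
tense: -or → remote past.

passive, hearsay, remote past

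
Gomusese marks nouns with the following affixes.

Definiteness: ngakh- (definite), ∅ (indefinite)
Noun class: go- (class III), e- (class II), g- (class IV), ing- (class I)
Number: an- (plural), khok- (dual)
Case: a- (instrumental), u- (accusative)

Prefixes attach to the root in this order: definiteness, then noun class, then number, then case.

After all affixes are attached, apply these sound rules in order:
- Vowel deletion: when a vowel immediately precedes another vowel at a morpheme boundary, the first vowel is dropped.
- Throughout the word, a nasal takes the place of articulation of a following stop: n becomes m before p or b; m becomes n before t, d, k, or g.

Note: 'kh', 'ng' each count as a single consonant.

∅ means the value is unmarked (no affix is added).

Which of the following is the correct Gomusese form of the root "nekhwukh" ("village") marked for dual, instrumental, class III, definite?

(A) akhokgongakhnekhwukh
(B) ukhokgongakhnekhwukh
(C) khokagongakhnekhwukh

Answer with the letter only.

A

Attach definiteness definite ngakh- → ngakhnekhwukh.
Attach noun class class III go- → gongakhnekhwukh.
Attach number dual khok- → khokgongakhnekhwukh.
Attach case instrumental a- → akhokgongakhnekhwukh.
Vowel deletion: no change.
Nasal assimilation: no change.
So the correct form is akhokgongakhnekhwukh, option (A).
(B) ukhokgongakhnekhwukh is wrong: it uses accusative instead of instrumental for case.
(C) khokagongakhnekhwukh is wrong: it has the affixes in the wrong order.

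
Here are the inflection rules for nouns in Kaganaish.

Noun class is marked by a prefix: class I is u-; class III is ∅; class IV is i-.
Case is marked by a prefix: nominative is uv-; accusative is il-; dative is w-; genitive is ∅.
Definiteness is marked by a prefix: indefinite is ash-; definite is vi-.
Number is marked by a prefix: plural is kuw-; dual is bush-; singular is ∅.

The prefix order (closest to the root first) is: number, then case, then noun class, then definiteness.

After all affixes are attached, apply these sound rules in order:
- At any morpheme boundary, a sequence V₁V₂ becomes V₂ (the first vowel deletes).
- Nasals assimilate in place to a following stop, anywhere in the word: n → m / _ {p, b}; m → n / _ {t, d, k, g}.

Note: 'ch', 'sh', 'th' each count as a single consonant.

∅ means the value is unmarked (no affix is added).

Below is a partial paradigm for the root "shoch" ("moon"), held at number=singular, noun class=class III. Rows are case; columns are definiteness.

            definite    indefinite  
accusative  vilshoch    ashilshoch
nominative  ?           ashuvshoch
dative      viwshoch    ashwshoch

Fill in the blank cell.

number = singular: zero marking, form stays shoch.
Attach case nominative uv- → uvshoch.
noun class = class III: zero marking, form stays uvshoch.
Attach definiteness definite vi- → viuvshoch.
Apply vowel deletion: viuvshoch → vuvshoch.
Nasal assimilation: no change.

vuvshoch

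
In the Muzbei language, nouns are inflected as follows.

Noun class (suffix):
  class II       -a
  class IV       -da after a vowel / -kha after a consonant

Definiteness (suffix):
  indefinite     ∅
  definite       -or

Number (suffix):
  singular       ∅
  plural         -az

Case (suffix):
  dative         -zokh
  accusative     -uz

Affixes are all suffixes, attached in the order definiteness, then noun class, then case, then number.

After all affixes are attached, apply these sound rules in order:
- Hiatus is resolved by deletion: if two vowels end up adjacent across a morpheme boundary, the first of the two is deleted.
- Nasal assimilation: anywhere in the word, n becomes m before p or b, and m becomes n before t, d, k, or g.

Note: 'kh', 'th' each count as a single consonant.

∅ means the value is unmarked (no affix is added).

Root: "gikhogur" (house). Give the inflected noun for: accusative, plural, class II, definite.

Attach definiteness definite -or → gikhoguror.
Attach noun class class II -a → gikhogurora.
Attach case accusative -uz → gikhogurorauz.
Attach number plural -az → gikhogurorauzaz.
Apply vowel deletion: gikhogurorauzaz → gikhoguroruzaz.
Nasal assimilation: no change.

gikhoguroruzaz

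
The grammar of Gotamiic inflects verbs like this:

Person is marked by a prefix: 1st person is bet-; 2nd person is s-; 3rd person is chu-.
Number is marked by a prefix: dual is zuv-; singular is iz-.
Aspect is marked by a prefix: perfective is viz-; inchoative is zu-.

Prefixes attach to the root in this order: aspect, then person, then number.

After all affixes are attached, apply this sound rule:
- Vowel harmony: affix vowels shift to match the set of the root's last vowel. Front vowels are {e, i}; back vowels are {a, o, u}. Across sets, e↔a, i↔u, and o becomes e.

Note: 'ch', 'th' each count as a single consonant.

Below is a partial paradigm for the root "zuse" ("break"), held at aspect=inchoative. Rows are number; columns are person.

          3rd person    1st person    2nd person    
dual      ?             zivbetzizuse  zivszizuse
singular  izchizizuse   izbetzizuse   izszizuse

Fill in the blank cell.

Attach aspect inchoative zu- → zuzuse.
Attach person 3rd person chu- → chuzuzuse.
Attach number dual zuv- → zuvchuzuzuse.
Apply vowel harmony: zuvchuzuzuse → zivchizizuse.

zivchizizuse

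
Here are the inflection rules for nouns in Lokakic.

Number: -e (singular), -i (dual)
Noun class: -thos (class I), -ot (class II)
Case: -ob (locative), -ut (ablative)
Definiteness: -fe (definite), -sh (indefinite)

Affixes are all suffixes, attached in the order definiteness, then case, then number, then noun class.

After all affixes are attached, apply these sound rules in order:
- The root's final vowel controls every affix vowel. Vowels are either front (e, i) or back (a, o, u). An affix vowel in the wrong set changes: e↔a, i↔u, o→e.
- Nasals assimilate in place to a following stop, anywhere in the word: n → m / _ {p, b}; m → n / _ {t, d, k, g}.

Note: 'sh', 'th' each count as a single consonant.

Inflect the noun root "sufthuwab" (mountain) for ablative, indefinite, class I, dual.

sufthuwabshututhos

Attach definiteness indefinite -sh → sufthuwabsh.
Attach case ablative -ut → sufthuwabshut.
Attach number dual -i → sufthuwabshuti.
Attach noun class class I -thos → sufthuwabshutithos.
Apply vowel harmony: sufthuwabshutithos → sufthuwabshututhos.
Nasal assimilation: no change.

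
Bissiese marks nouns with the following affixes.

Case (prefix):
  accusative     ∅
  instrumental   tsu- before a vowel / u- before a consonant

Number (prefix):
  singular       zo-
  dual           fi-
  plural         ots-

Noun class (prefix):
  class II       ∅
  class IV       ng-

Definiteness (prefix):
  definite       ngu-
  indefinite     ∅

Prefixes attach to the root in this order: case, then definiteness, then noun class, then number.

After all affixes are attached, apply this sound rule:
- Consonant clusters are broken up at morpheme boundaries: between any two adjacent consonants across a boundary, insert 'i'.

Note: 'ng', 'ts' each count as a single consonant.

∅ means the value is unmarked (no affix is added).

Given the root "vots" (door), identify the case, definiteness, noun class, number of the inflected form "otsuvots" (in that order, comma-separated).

Segment: ots-u-vots.
case: tsu/u- → instrumental.
definiteness: ∅ → indefinite.
noun class: ∅ → class II.
number: ots- → plural.

instrumental, indefinite, class II, plural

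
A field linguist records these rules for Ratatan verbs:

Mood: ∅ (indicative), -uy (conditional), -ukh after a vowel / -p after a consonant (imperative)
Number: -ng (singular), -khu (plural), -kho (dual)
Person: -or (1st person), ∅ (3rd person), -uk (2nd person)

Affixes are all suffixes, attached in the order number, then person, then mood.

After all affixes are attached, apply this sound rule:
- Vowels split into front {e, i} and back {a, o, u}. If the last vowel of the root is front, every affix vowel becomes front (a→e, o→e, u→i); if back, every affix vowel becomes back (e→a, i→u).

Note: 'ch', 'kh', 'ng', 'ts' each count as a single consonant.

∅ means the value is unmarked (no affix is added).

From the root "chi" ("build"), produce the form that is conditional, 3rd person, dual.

chikheiy

Attach number dual -kho → chikho.
person = 3rd person: zero marking, form stays chikho.
Attach mood conditional -uy → chikhouy.
Apply vowel harmony: chikhouy → chikheiy.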